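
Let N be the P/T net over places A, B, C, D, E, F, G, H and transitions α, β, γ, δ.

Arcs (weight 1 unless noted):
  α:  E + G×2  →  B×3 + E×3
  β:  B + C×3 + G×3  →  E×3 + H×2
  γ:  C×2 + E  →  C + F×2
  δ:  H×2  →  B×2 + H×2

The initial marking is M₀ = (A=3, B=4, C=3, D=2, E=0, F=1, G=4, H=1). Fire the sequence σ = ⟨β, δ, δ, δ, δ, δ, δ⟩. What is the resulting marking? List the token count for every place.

(A=3, B=15, C=0, D=2, E=3, F=1, G=1, H=3)

step 1: fire β:  (A=3, B=4, C=3, D=2, E=0, F=1, G=4, H=1) → (A=3, B=3, C=0, D=2, E=3, F=1, G=1, H=3)
step 2: fire δ:  (A=3, B=3, C=0, D=2, E=3, F=1, G=1, H=3) → (A=3, B=5, C=0, D=2, E=3, F=1, G=1, H=3)
step 3: fire δ:  (A=3, B=5, C=0, D=2, E=3, F=1, G=1, H=3) → (A=3, B=7, C=0, D=2, E=3, F=1, G=1, H=3)
step 4: fire δ:  (A=3, B=7, C=0, D=2, E=3, F=1, G=1, H=3) → (A=3, B=9, C=0, D=2, E=3, F=1, G=1, H=3)
step 5: fire δ:  (A=3, B=9, C=0, D=2, E=3, F=1, G=1, H=3) → (A=3, B=11, C=0, D=2, E=3, F=1, G=1, H=3)
step 6: fire δ:  (A=3, B=11, C=0, D=2, E=3, F=1, G=1, H=3) → (A=3, B=13, C=0, D=2, E=3, F=1, G=1, H=3)
step 7: fire δ:  (A=3, B=13, C=0, D=2, E=3, F=1, G=1, H=3) → (A=3, B=15, C=0, D=2, E=3, F=1, G=1, H=3)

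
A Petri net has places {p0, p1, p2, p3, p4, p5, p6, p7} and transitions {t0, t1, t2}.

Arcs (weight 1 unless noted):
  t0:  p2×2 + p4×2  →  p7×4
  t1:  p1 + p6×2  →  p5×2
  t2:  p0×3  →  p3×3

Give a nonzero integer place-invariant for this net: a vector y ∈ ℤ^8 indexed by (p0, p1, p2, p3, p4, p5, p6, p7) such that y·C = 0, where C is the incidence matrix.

Incidence matrix C (rows=places, cols=transitions):
       t0   t1   t2
   p0   0    0   -3
   p1   0   -1    0
   p2  -2    0    0
   p3   0    0    3
   p4  -2    0    0
   p5   0    2    0
   p6   0   -2    0
   p7   4    0    0

Candidate y = [1, 0, 0, 1, 0, 0, 0, 0]; check y·C column-wise:
  col t0: 1·0 + 0·-2 + 1·0 + 0·-2 + 0·4 = 0
  col t1: 1·0 + 0·-1 + 1·0 + 0·2 + 0·-2 = 0
  col t2: 1·-3 + 1·3 = 0

y = (p0:1, p1:0, p2:0, p3:1, p4:0, p5:0, p6:0, p7:0)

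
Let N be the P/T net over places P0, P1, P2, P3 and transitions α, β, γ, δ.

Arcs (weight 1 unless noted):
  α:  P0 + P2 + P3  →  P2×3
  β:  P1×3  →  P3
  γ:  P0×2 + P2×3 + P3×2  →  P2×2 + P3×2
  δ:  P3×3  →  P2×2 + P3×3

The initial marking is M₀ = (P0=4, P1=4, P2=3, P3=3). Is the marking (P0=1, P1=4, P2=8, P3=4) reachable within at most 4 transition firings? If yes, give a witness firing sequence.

NO — not reachable within 4 firings

depth 0: 1 marking
depth 1: 5 markings reached so far
depth 2: 13 markings reached so far
depth 3: 26 markings reached so far
depth 4: 42 markings reached so far
target is not among the 42 markings reachable within 4 steps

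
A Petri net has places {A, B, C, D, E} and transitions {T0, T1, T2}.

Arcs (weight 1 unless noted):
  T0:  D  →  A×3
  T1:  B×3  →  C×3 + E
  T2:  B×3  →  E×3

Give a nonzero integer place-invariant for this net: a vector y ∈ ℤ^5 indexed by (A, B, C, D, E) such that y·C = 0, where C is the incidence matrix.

Incidence matrix C (rows=places, cols=transitions):
       T0   T1   T2
    A   3    0    0
    B   0   -3   -3
    C   0    3    0
    D  -1    0    0
    E   0    1    3

Candidate y = [1, 0, 0, 3, 0]; check y·C column-wise:
  col T0: 1·3 + 3·-1 = 0
  col T1: 1·0 + 0·-3 + 0·3 + 3·0 + 0·1 = 0
  col T2: 1·0 + 0·-3 + 3·0 + 0·3 = 0

y = (A:1, B:0, C:0, D:3, E:0)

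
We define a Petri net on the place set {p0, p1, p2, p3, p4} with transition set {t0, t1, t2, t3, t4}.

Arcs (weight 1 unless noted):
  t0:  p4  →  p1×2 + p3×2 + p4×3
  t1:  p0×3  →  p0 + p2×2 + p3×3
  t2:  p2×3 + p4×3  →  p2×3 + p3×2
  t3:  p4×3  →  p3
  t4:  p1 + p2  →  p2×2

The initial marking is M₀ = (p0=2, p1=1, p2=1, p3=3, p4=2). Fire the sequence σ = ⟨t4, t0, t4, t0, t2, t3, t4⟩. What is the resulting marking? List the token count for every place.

step 1: fire t4:  (p0=2, p1=1, p2=1, p3=3, p4=2) → (p0=2, p1=0, p2=2, p3=3, p4=2)
step 2: fire t0:  (p0=2, p1=0, p2=2, p3=3, p4=2) → (p0=2, p1=2, p2=2, p3=5, p4=4)
step 3: fire t4:  (p0=2, p1=2, p2=2, p3=5, p4=4) → (p0=2, p1=1, p2=3, p3=5, p4=4)
step 4: fire t0:  (p0=2, p1=1, p2=3, p3=5, p4=4) → (p0=2, p1=3, p2=3, p3=7, p4=6)
step 5: fire t2:  (p0=2, p1=3, p2=3, p3=7, p4=6) → (p0=2, p1=3, p2=3, p3=9, p4=3)
step 6: fire t3:  (p0=2, p1=3, p2=3, p3=9, p4=3) → (p0=2, p1=3, p2=3, p3=10, p4=0)
step 7: fire t4:  (p0=2, p1=3, p2=3, p3=10, p4=0) → (p0=2, p1=2, p2=4, p3=10, p4=0)

(p0=2, p1=2, p2=4, p3=10, p4=0)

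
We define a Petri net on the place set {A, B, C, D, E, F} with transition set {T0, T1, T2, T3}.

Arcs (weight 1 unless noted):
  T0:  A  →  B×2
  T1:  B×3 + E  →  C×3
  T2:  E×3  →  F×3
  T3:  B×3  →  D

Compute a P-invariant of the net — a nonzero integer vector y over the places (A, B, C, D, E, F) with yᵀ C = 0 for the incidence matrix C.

Incidence matrix C (rows=places, cols=transitions):
       T0   T1   T2   T3
    A  -1    0    0    0
    B   2   -3    0   -3
    C   0    3    0    0
    D   0    0    0    1
    E   0   -1   -3    0
    F   0    0    3    0

Candidate y = [2, 1, 1, 3, 0, 0]; check y·C column-wise:
  col T0: 2·-1 + 1·2 + 1·0 + 3·0 = 0
  col T1: 2·0 + 1·-3 + 1·3 + 3·0 + 0·-1 = 0
  col T2: 2·0 + 1·0 + 1·0 + 3·0 + 0·-3 + 0·3 = 0
  col T3: 2·0 + 1·-3 + 1·0 + 3·1 = 0

y = (A:2, B:1, C:1, D:3, E:0, F:0)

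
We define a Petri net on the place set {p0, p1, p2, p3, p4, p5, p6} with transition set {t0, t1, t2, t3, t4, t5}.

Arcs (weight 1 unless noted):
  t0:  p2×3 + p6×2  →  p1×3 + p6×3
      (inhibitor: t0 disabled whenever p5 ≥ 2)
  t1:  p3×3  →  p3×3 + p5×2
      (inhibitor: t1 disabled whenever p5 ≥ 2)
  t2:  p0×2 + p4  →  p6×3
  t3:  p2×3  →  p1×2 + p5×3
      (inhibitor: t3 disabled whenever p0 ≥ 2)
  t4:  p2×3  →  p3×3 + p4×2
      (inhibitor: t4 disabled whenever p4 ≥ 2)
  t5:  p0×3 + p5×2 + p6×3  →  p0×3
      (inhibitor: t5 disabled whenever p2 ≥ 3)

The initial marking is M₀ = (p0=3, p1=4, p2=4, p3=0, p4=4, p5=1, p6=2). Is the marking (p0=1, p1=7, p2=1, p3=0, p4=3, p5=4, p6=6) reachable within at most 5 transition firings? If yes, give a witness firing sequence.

NO — not reachable within 5 firings

depth 0: 1 marking
depth 1: 3 markings reached so far
depth 2: 5 markings reached so far
depth 3: 5 markings reached so far
(frontier empty at depth 3; search complete)
target is not among the 5 markings reachable within 5 steps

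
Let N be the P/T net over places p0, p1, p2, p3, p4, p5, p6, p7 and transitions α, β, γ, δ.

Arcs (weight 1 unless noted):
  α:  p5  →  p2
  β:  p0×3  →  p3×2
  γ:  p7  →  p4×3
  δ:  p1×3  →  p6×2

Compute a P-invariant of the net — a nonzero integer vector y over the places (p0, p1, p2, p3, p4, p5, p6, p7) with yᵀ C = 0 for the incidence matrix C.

Incidence matrix C (rows=places, cols=transitions):
        α    β    γ    δ
   p0   0   -3    0    0
   p1   0    0    0   -3
   p2   1    0    0    0
   p3   0    2    0    0
   p4   0    0    3    0
   p5  -1    0    0    0
   p6   0    0    0    2
   p7   0    0   -1    0

Candidate y = [2, 0, 0, 3, 0, 0, 0, 0]; check y·C column-wise:
  col α: 2·0 + 0·1 + 3·0 + 0·-1 = 0
  col β: 2·-3 + 3·2 = 0
  col γ: 2·0 + 3·0 + 0·3 + 0·-1 = 0
  col δ: 2·0 + 0·-3 + 3·0 + 0·2 = 0

y = (p0:2, p1:0, p2:0, p3:3, p4:0, p5:0, p6:0, p7:0)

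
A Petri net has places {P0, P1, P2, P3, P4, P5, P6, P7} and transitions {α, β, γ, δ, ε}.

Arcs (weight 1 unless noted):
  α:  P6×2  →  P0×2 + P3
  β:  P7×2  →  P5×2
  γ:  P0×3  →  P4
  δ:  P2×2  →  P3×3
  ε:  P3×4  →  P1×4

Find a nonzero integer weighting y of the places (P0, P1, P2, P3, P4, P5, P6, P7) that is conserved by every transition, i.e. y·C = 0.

Incidence matrix C (rows=places, cols=transitions):
        α    β    γ    δ    ε
   P0   2    0   -3    0    0
   P1   0    0    0    0    4
   P2   0    0    0   -2    0
   P3   1    0    0    3   -4
   P4   0    0    1    0    0
   P5   0    2    0    0    0
   P6  -2    0    0    0    0
   P7   0   -2    0    0    0

Candidate y = [1, -2, -3, -2, 3, 0, 0, 0]; check y·C column-wise:
  col α: 1·2 + -2·0 + -3·0 + -2·1 + 3·0 + 0·-2 = 0
  col β: 1·0 + -2·0 + -3·0 + -2·0 + 3·0 + 0·2 + 0·-2 = 0
  col γ: 1·-3 + -2·0 + -3·0 + -2·0 + 3·1 = 0
  col δ: 1·0 + -2·0 + -3·-2 + -2·3 + 3·0 = 0
  col ε: 1·0 + -2·4 + -3·0 + -2·-4 + 3·0 = 0

y = (P0:1, P1:-2, P2:-3, P3:-2, P4:3, P5:0, P6:0, P7:0)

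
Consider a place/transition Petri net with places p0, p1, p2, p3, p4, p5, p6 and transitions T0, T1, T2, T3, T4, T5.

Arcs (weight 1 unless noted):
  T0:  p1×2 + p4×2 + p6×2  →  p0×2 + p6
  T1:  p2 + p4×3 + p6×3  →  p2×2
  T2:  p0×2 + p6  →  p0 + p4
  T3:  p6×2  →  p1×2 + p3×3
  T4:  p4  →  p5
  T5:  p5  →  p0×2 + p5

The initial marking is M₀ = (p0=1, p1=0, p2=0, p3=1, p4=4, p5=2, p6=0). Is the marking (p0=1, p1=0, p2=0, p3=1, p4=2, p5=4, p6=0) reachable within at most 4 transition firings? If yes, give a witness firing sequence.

step 1: fire T4:  (p0=1, p1=0, p2=0, p3=1, p4=4, p5=2, p6=0) → (p0=1, p1=0, p2=0, p3=1, p4=3, p5=3, p6=0)
step 2: fire T4:  (p0=1, p1=0, p2=0, p3=1, p4=3, p5=3, p6=0) → (p0=1, p1=0, p2=0, p3=1, p4=2, p5=4, p6=0)

YES — reachable via ⟨T4, T4⟩ (2 firings)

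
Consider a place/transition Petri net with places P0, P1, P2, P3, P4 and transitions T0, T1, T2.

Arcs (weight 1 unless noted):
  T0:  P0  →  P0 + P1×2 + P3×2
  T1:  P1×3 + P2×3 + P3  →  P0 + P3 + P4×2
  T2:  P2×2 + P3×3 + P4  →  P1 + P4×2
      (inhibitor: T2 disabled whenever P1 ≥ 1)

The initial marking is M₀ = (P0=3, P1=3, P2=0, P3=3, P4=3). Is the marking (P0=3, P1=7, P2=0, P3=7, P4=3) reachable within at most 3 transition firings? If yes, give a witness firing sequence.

YES — reachable via ⟨T0, T0⟩ (2 firings)

step 1: fire T0:  (P0=3, P1=3, P2=0, P3=3, P4=3) → (P0=3, P1=5, P2=0, P3=5, P4=3)
step 2: fire T0:  (P0=3, P1=5, P2=0, P3=5, P4=3) → (P0=3, P1=7, P2=0, P3=7, P4=3)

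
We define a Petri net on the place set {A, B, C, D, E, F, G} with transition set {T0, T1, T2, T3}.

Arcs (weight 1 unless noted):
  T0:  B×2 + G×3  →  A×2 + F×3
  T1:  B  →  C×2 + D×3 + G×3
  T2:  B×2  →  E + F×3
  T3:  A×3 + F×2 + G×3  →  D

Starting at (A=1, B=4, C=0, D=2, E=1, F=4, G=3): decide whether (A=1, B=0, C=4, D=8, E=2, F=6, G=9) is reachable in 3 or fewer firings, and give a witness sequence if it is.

NO — not reachable within 3 firings

depth 0: 1 marking
depth 1: 4 markings reached so far
depth 2: 9 markings reached so far
depth 3: 13 markings reached so far
target is not among the 13 markings reachable within 3 steps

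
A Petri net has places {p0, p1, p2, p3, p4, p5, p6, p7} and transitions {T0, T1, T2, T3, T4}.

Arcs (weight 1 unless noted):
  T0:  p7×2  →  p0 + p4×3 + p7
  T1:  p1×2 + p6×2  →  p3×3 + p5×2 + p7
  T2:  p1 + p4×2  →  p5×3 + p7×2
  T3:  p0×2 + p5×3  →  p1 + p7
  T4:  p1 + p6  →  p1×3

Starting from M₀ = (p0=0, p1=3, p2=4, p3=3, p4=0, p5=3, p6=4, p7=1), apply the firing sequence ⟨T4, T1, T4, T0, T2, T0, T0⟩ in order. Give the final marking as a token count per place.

step 1: fire T4:  (p0=0, p1=3, p2=4, p3=3, p4=0, p5=3, p6=4, p7=1) → (p0=0, p1=5, p2=4, p3=3, p4=0, p5=3, p6=3, p7=1)
step 2: fire T1:  (p0=0, p1=5, p2=4, p3=3, p4=0, p5=3, p6=3, p7=1) → (p0=0, p1=3, p2=4, p3=6, p4=0, p5=5, p6=1, p7=2)
step 3: fire T4:  (p0=0, p1=3, p2=4, p3=6, p4=0, p5=5, p6=1, p7=2) → (p0=0, p1=5, p2=4, p3=6, p4=0, p5=5, p6=0, p7=2)
step 4: fire T0:  (p0=0, p1=5, p2=4, p3=6, p4=0, p5=5, p6=0, p7=2) → (p0=1, p1=5, p2=4, p3=6, p4=3, p5=5, p6=0, p7=1)
step 5: fire T2:  (p0=1, p1=5, p2=4, p3=6, p4=3, p5=5, p6=0, p7=1) → (p0=1, p1=4, p2=4, p3=6, p4=1, p5=8, p6=0, p7=3)
step 6: fire T0:  (p0=1, p1=4, p2=4, p3=6, p4=1, p5=8, p6=0, p7=3) → (p0=2, p1=4, p2=4, p3=6, p4=4, p5=8, p6=0, p7=2)
step 7: fire T0:  (p0=2, p1=4, p2=4, p3=6, p4=4, p5=8, p6=0, p7=2) → (p0=3, p1=4, p2=4, p3=6, p4=7, p5=8, p6=0, p7=1)

(p0=3, p1=4, p2=4, p3=6, p4=7, p5=8, p6=0, p7=1)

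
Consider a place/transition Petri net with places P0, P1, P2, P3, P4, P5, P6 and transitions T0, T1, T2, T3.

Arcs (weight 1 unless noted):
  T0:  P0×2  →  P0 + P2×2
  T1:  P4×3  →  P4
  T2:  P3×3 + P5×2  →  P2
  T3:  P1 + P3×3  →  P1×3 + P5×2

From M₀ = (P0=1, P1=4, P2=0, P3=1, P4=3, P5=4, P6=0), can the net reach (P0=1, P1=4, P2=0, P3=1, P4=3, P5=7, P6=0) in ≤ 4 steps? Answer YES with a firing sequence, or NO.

depth 0: 1 marking
depth 1: 2 markings reached so far
depth 2: 2 markings reached so far
(frontier empty at depth 2; search complete)
target is not among the 2 markings reachable within 4 steps

NO — not reachable within 4 firings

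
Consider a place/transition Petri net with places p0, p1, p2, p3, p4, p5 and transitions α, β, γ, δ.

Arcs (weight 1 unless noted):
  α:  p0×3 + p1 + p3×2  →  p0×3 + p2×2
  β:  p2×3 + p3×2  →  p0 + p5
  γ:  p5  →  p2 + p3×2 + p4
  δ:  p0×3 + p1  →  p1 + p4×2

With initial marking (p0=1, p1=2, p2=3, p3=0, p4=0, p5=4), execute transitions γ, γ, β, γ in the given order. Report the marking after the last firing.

step 1: fire γ:  (p0=1, p1=2, p2=3, p3=0, p4=0, p5=4) → (p0=1, p1=2, p2=4, p3=2, p4=1, p5=3)
step 2: fire γ:  (p0=1, p1=2, p2=4, p3=2, p4=1, p5=3) → (p0=1, p1=2, p2=5, p3=4, p4=2, p5=2)
step 3: fire β:  (p0=1, p1=2, p2=5, p3=4, p4=2, p5=2) → (p0=2, p1=2, p2=2, p3=2, p4=2, p5=3)
step 4: fire γ:  (p0=2, p1=2, p2=2, p3=2, p4=2, p5=3) → (p0=2, p1=2, p2=3, p3=4, p4=3, p5=2)

(p0=2, p1=2, p2=3, p3=4, p4=3, p5=2)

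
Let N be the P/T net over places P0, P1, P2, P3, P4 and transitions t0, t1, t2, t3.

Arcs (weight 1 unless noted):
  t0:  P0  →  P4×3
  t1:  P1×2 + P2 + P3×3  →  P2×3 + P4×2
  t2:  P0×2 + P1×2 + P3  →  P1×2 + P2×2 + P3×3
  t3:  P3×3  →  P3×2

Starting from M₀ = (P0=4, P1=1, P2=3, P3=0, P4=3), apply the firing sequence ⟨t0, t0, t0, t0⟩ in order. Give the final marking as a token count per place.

(P0=0, P1=1, P2=3, P3=0, P4=15)

step 1: fire t0:  (P0=4, P1=1, P2=3, P3=0, P4=3) → (P0=3, P1=1, P2=3, P3=0, P4=6)
step 2: fire t0:  (P0=3, P1=1, P2=3, P3=0, P4=6) → (P0=2, P1=1, P2=3, P3=0, P4=9)
step 3: fire t0:  (P0=2, P1=1, P2=3, P3=0, P4=9) → (P0=1, P1=1, P2=3, P3=0, P4=12)
step 4: fire t0:  (P0=1, P1=1, P2=3, P3=0, P4=12) → (P0=0, P1=1, P2=3, P3=0, P4=15)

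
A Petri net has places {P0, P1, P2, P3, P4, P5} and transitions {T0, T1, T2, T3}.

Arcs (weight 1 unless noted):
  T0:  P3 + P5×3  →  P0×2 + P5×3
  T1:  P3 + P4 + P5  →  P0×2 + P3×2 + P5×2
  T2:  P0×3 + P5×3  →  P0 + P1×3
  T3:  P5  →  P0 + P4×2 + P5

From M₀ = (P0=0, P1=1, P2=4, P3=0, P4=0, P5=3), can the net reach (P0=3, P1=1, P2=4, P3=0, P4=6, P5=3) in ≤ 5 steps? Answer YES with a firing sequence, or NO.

step 1: fire T3:  (P0=0, P1=1, P2=4, P3=0, P4=0, P5=3) → (P0=1, P1=1, P2=4, P3=0, P4=2, P5=3)
step 2: fire T3:  (P0=1, P1=1, P2=4, P3=0, P4=2, P5=3) → (P0=2, P1=1, P2=4, P3=0, P4=4, P5=3)
step 3: fire T3:  (P0=2, P1=1, P2=4, P3=0, P4=4, P5=3) → (P0=3, P1=1, P2=4, P3=0, P4=6, P5=3)

YES — reachable via ⟨T3, T3, T3⟩ (3 firings)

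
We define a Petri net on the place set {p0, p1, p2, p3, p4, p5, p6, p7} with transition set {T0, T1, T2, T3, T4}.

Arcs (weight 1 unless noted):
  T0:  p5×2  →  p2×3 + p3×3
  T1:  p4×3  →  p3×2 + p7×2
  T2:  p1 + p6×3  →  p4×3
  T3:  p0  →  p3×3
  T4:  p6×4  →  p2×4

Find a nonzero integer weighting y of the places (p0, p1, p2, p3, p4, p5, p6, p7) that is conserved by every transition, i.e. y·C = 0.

Incidence matrix C (rows=places, cols=transitions):
       T0   T1   T2   T3   T4
   p0   0    0    0   -1    0
   p1   0    0   -1    0    0
   p2   3    0    0    0    4
   p3   3    2    0    3    0
   p4   0   -3    3    0    0
   p5  -2    0    0    0    0
   p6   0    0   -3    0   -4
   p7   0    2    0    0    0

Candidate y = [18, 12, 0, 6, 4, 9, 0, 0]; check y·C column-wise:
  col T0: 18·0 + 12·0 + 0·3 + 6·3 + 4·0 + 9·-2 = 0
  col T1: 18·0 + 12·0 + 6·2 + 4·-3 + 9·0 + 0·2 = 0
  col T2: 18·0 + 12·-1 + 6·0 + 4·3 + 9·0 + 0·-3 = 0
  col T3: 18·-1 + 12·0 + 6·3 + 4·0 + 9·0 = 0
  col T4: 18·0 + 12·0 + 0·4 + 6·0 + 4·0 + 9·0 + 0·-4 = 0

y = (p0:18, p1:12, p2:0, p3:6, p4:4, p5:9, p6:0, p7:0)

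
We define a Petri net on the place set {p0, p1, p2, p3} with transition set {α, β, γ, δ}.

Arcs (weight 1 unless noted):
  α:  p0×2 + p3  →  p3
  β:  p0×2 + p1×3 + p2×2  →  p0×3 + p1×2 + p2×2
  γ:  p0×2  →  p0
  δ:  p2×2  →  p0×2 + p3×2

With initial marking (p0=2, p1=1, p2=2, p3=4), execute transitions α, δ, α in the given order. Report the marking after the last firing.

step 1: fire α:  (p0=2, p1=1, p2=2, p3=4) → (p0=0, p1=1, p2=2, p3=4)
step 2: fire δ:  (p0=0, p1=1, p2=2, p3=4) → (p0=2, p1=1, p2=0, p3=6)
step 3: fire α:  (p0=2, p1=1, p2=0, p3=6) → (p0=0, p1=1, p2=0, p3=6)

(p0=0, p1=1, p2=0, p3=6)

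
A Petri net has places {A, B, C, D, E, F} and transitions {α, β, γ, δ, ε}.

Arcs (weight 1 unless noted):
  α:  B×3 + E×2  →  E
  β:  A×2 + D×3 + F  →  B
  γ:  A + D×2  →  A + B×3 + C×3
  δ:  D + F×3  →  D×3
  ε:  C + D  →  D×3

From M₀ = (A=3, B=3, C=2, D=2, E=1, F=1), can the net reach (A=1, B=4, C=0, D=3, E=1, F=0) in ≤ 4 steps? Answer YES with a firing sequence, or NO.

step 1: fire ε:  (A=3, B=3, C=2, D=2, E=1, F=1) → (A=3, B=3, C=1, D=4, E=1, F=1)
step 2: fire β:  (A=3, B=3, C=1, D=4, E=1, F=1) → (A=1, B=4, C=1, D=1, E=1, F=0)
step 3: fire ε:  (A=1, B=4, C=1, D=1, E=1, F=0) → (A=1, B=4, C=0, D=3, E=1, F=0)

YES — reachable via ⟨ε, β, ε⟩ (3 firings)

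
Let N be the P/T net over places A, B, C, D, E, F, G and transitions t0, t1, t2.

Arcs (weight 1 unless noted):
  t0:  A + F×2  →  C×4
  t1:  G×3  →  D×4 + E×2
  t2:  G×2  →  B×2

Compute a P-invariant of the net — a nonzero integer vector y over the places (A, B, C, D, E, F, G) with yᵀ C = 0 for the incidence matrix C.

y = (A:4, B:0, C:1, D:0, E:0, F:0, G:0)

Incidence matrix C (rows=places, cols=transitions):
       t0   t1   t2
    A  -1    0    0
    B   0    0    2
    C   4    0    0
    D   0    4    0
    E   0    2    0
    F  -2    0    0
    G   0   -3   -2

Candidate y = [4, 0, 1, 0, 0, 0, 0]; check y·C column-wise:
  col t0: 4·-1 + 1·4 + 0·-2 = 0
  col t1: 4·0 + 1·0 + 0·4 + 0·2 + 0·-3 = 0
  col t2: 4·0 + 0·2 + 1·0 + 0·-2 = 0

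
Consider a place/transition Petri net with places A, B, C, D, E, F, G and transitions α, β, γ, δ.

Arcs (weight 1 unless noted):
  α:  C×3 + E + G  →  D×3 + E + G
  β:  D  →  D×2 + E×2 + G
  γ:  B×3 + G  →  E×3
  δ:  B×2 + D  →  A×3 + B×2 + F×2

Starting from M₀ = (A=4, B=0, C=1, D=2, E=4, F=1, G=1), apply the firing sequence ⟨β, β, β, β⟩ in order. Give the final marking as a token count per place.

step 1: fire β:  (A=4, B=0, C=1, D=2, E=4, F=1, G=1) → (A=4, B=0, C=1, D=3, E=6, F=1, G=2)
step 2: fire β:  (A=4, B=0, C=1, D=3, E=6, F=1, G=2) → (A=4, B=0, C=1, D=4, E=8, F=1, G=3)
step 3: fire β:  (A=4, B=0, C=1, D=4, E=8, F=1, G=3) → (A=4, B=0, C=1, D=5, E=10, F=1, G=4)
step 4: fire β:  (A=4, B=0, C=1, D=5, E=10, F=1, G=4) → (A=4, B=0, C=1, D=6, E=12, F=1, G=5)

(A=4, B=0, C=1, D=6, E=12, F=1, G=5)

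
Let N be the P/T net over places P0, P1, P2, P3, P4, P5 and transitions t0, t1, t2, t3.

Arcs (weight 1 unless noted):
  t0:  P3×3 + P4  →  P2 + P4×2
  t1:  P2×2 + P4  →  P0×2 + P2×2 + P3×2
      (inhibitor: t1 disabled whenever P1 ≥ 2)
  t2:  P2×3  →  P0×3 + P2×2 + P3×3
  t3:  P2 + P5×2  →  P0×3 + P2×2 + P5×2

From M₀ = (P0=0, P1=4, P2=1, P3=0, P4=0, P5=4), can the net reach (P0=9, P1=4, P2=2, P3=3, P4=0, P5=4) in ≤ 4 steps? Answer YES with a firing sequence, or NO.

step 1: fire t3:  (P0=0, P1=4, P2=1, P3=0, P4=0, P5=4) → (P0=3, P1=4, P2=2, P3=0, P4=0, P5=4)
step 2: fire t3:  (P0=3, P1=4, P2=2, P3=0, P4=0, P5=4) → (P0=6, P1=4, P2=3, P3=0, P4=0, P5=4)
step 3: fire t2:  (P0=6, P1=4, P2=3, P3=0, P4=0, P5=4) → (P0=9, P1=4, P2=2, P3=3, P4=0, P5=4)

YES — reachable via ⟨t3, t3, t2⟩ (3 firings)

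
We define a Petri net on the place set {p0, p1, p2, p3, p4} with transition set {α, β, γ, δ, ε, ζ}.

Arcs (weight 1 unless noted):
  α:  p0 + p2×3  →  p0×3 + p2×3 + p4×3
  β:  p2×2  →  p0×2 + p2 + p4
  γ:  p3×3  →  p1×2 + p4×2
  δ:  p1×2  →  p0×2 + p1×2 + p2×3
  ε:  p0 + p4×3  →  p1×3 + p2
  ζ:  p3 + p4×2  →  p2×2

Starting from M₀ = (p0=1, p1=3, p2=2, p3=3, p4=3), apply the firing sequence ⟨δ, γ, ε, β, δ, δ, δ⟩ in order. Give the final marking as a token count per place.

step 1: fire δ:  (p0=1, p1=3, p2=2, p3=3, p4=3) → (p0=3, p1=3, p2=5, p3=3, p4=3)
step 2: fire γ:  (p0=3, p1=3, p2=5, p3=3, p4=3) → (p0=3, p1=5, p2=5, p3=0, p4=5)
step 3: fire ε:  (p0=3, p1=5, p2=5, p3=0, p4=5) → (p0=2, p1=8, p2=6, p3=0, p4=2)
step 4: fire β:  (p0=2, p1=8, p2=6, p3=0, p4=2) → (p0=4, p1=8, p2=5, p3=0, p4=3)
step 5: fire δ:  (p0=4, p1=8, p2=5, p3=0, p4=3) → (p0=6, p1=8, p2=8, p3=0, p4=3)
step 6: fire δ:  (p0=6, p1=8, p2=8, p3=0, p4=3) → (p0=8, p1=8, p2=11, p3=0, p4=3)
step 7: fire δ:  (p0=8, p1=8, p2=11, p3=0, p4=3) → (p0=10, p1=8, p2=14, p3=0, p4=3)

(p0=10, p1=8, p2=14, p3=0, p4=3)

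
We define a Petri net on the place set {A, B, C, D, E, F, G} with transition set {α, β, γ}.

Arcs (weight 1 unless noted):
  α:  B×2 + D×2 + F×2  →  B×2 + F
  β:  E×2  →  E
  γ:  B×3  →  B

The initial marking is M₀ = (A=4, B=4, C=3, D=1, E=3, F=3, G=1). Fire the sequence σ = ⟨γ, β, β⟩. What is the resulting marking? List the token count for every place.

(A=4, B=2, C=3, D=1, E=1, F=3, G=1)

step 1: fire γ:  (A=4, B=4, C=3, D=1, E=3, F=3, G=1) → (A=4, B=2, C=3, D=1, E=3, F=3, G=1)
step 2: fire β:  (A=4, B=2, C=3, D=1, E=3, F=3, G=1) → (A=4, B=2, C=3, D=1, E=2, F=3, G=1)
step 3: fire β:  (A=4, B=2, C=3, D=1, E=2, F=3, G=1) → (A=4, B=2, C=3, D=1, E=1, F=3, G=1)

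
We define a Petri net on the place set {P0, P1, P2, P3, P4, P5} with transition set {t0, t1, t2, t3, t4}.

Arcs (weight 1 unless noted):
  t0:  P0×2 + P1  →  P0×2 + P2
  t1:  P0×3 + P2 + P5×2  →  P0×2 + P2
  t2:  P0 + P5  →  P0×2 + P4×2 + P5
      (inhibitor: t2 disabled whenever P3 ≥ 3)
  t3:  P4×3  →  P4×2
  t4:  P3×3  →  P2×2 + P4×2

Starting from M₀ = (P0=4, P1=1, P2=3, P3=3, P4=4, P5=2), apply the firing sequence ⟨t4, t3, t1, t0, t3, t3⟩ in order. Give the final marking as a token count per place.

step 1: fire t4:  (P0=4, P1=1, P2=3, P3=3, P4=4, P5=2) → (P0=4, P1=1, P2=5, P3=0, P4=6, P5=2)
step 2: fire t3:  (P0=4, P1=1, P2=5, P3=0, P4=6, P5=2) → (P0=4, P1=1, P2=5, P3=0, P4=5, P5=2)
step 3: fire t1:  (P0=4, P1=1, P2=5, P3=0, P4=5, P5=2) → (P0=3, P1=1, P2=5, P3=0, P4=5, P5=0)
step 4: fire t0:  (P0=3, P1=1, P2=5, P3=0, P4=5, P5=0) → (P0=3, P1=0, P2=6, P3=0, P4=5, P5=0)
step 5: fire t3:  (P0=3, P1=0, P2=6, P3=0, P4=5, P5=0) → (P0=3, P1=0, P2=6, P3=0, P4=4, P5=0)
step 6: fire t3:  (P0=3, P1=0, P2=6, P3=0, P4=4, P5=0) → (P0=3, P1=0, P2=6, P3=0, P4=3, P5=0)

(P0=3, P1=0, P2=6, P3=0, P4=3, P5=0)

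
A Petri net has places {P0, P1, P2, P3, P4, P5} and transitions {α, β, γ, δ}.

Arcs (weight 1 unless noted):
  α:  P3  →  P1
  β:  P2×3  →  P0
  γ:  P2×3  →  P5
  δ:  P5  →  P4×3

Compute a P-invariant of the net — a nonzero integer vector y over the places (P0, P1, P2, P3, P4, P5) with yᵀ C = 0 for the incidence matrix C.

y = (P0:0, P1:1, P2:0, P3:1, P4:0, P5:0)

Incidence matrix C (rows=places, cols=transitions):
        α    β    γ    δ
   P0   0    1    0    0
   P1   1    0    0    0
   P2   0   -3   -3    0
   P3  -1    0    0    0
   P4   0    0    0    3
   P5   0    0    1   -1

Candidate y = [0, 1, 0, 1, 0, 0]; check y·C column-wise:
  col α: 1·1 + 1·-1 = 0
  col β: 0·1 + 1·0 + 0·-3 + 1·0 = 0
  col γ: 1·0 + 0·-3 + 1·0 + 0·1 = 0
  col δ: 1·0 + 1·0 + 0·3 + 0·-1 = 0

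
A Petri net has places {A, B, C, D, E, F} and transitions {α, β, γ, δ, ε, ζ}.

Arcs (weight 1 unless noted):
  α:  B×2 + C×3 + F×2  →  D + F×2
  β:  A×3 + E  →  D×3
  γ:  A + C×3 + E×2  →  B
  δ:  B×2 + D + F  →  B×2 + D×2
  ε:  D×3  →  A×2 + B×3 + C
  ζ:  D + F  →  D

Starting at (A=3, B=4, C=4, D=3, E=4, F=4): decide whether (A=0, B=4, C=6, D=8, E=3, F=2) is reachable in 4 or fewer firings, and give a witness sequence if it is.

NO — not reachable within 4 firings

depth 0: 1 marking
depth 1: 7 markings reached so far
depth 2: 22 markings reached so far
depth 3: 49 markings reached so far
depth 4: 91 markings reached so far
target is not among the 91 markings reachable within 4 steps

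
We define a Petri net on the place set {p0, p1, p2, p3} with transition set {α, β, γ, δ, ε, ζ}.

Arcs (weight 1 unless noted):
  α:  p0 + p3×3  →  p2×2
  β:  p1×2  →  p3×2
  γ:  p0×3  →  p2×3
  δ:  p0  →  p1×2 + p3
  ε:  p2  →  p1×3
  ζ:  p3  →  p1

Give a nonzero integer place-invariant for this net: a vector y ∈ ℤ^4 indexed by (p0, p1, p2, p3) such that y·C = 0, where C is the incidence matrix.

Incidence matrix C (rows=places, cols=transitions):
        α    β    γ    δ    ε    ζ
   p0  -1    0   -3   -1    0    0
   p1   0   -2    0    2    3    1
   p2   2    0    3    0   -1    0
   p3  -3    2    0    1    0   -1

Candidate y = [3, 1, 3, 1]; check y·C column-wise:
  col α: 3·-1 + 1·0 + 3·2 + 1·-3 = 0
  col β: 3·0 + 1·-2 + 3·0 + 1·2 = 0
  col γ: 3·-3 + 1·0 + 3·3 + 1·0 = 0
  col δ: 3·-1 + 1·2 + 3·0 + 1·1 = 0
  col ε: 3·0 + 1·3 + 3·-1 + 1·0 = 0
  col ζ: 3·0 + 1·1 + 3·0 + 1·-1 = 0

y = (p0:3, p1:1, p2:3, p3:1)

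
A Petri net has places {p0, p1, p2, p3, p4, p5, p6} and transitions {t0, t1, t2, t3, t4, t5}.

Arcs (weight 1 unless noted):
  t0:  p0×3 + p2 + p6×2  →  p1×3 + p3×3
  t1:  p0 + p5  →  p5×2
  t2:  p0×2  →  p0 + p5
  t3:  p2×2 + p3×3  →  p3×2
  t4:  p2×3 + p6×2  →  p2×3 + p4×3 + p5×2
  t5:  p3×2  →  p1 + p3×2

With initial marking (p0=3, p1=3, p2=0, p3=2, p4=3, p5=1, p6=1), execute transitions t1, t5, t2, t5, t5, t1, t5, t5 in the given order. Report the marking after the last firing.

step 1: fire t1:  (p0=3, p1=3, p2=0, p3=2, p4=3, p5=1, p6=1) → (p0=2, p1=3, p2=0, p3=2, p4=3, p5=2, p6=1)
step 2: fire t5:  (p0=2, p1=3, p2=0, p3=2, p4=3, p5=2, p6=1) → (p0=2, p1=4, p2=0, p3=2, p4=3, p5=2, p6=1)
step 3: fire t2:  (p0=2, p1=4, p2=0, p3=2, p4=3, p5=2, p6=1) → (p0=1, p1=4, p2=0, p3=2, p4=3, p5=3, p6=1)
step 4: fire t5:  (p0=1, p1=4, p2=0, p3=2, p4=3, p5=3, p6=1) → (p0=1, p1=5, p2=0, p3=2, p4=3, p5=3, p6=1)
step 5: fire t5:  (p0=1, p1=5, p2=0, p3=2, p4=3, p5=3, p6=1) → (p0=1, p1=6, p2=0, p3=2, p4=3, p5=3, p6=1)
step 6: fire t1:  (p0=1, p1=6, p2=0, p3=2, p4=3, p5=3, p6=1) → (p0=0, p1=6, p2=0, p3=2, p4=3, p5=4, p6=1)
step 7: fire t5:  (p0=0, p1=6, p2=0, p3=2, p4=3, p5=4, p6=1) → (p0=0, p1=7, p2=0, p3=2, p4=3, p5=4, p6=1)
step 8: fire t5:  (p0=0, p1=7, p2=0, p3=2, p4=3, p5=4, p6=1) → (p0=0, p1=8, p2=0, p3=2, p4=3, p5=4, p6=1)

(p0=0, p1=8, p2=0, p3=2, p4=3, p5=4, p6=1)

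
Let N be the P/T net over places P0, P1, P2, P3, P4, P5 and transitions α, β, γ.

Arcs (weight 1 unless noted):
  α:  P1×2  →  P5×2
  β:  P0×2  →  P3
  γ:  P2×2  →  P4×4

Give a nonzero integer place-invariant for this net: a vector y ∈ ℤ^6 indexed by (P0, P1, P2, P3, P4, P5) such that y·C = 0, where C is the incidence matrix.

Incidence matrix C (rows=places, cols=transitions):
        α    β    γ
   P0   0   -2    0
   P1  -2    0    0
   P2   0    0   -2
   P3   0    1    0
   P4   0    0    4
   P5   2    0    0

Candidate y = [1, 0, 0, 2, 0, 0]; check y·C column-wise:
  col α: 1·0 + 0·-2 + 2·0 + 0·2 = 0
  col β: 1·-2 + 2·1 = 0
  col γ: 1·0 + 0·-2 + 2·0 + 0·4 = 0

y = (P0:1, P1:0, P2:0, P3:2, P4:0, P5:0)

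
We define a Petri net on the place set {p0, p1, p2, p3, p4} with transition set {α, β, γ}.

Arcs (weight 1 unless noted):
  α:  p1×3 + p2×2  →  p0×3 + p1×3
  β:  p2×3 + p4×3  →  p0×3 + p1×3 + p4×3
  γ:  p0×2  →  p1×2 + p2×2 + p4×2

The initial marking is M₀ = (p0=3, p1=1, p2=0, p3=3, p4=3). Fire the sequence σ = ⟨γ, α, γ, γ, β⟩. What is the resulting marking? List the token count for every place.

step 1: fire γ:  (p0=3, p1=1, p2=0, p3=3, p4=3) → (p0=1, p1=3, p2=2, p3=3, p4=5)
step 2: fire α:  (p0=1, p1=3, p2=2, p3=3, p4=5) → (p0=4, p1=3, p2=0, p3=3, p4=5)
step 3: fire γ:  (p0=4, p1=3, p2=0, p3=3, p4=5) → (p0=2, p1=5, p2=2, p3=3, p4=7)
step 4: fire γ:  (p0=2, p1=5, p2=2, p3=3, p4=7) → (p0=0, p1=7, p2=4, p3=3, p4=9)
step 5: fire β:  (p0=0, p1=7, p2=4, p3=3, p4=9) → (p0=3, p1=10, p2=1, p3=3, p4=9)

(p0=3, p1=10, p2=1, p3=3, p4=9)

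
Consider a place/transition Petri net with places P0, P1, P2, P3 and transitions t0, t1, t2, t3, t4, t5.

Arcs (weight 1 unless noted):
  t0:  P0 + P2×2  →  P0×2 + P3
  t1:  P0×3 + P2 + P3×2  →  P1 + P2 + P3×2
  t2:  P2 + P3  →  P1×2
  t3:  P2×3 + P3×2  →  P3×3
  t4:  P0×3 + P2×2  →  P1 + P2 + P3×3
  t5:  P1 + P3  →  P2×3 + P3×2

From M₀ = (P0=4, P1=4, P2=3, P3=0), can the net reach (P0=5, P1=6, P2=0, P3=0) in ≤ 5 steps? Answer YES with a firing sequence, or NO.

step 1: fire t0:  (P0=4, P1=4, P2=3, P3=0) → (P0=5, P1=4, P2=1, P3=1)
step 2: fire t2:  (P0=5, P1=4, P2=1, P3=1) → (P0=5, P1=6, P2=0, P3=0)

YES — reachable via ⟨t0, t2⟩ (2 firings)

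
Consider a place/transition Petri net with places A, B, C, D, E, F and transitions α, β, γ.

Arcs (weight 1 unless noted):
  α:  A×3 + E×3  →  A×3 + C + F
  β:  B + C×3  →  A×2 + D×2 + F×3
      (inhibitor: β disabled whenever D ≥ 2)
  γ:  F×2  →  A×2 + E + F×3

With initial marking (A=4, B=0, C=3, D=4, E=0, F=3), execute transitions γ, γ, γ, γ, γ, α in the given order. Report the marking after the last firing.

(A=14, B=0, C=4, D=4, E=2, F=9)

step 1: fire γ:  (A=4, B=0, C=3, D=4, E=0, F=3) → (A=6, B=0, C=3, D=4, E=1, F=4)
step 2: fire γ:  (A=6, B=0, C=3, D=4, E=1, F=4) → (A=8, B=0, C=3, D=4, E=2, F=5)
step 3: fire γ:  (A=8, B=0, C=3, D=4, E=2, F=5) → (A=10, B=0, C=3, D=4, E=3, F=6)
step 4: fire γ:  (A=10, B=0, C=3, D=4, E=3, F=6) → (A=12, B=0, C=3, D=4, E=4, F=7)
step 5: fire γ:  (A=12, B=0, C=3, D=4, E=4, F=7) → (A=14, B=0, C=3, D=4, E=5, F=8)
step 6: fire α:  (A=14, B=0, C=3, D=4, E=5, F=8) → (A=14, B=0, C=4, D=4, E=2, F=9)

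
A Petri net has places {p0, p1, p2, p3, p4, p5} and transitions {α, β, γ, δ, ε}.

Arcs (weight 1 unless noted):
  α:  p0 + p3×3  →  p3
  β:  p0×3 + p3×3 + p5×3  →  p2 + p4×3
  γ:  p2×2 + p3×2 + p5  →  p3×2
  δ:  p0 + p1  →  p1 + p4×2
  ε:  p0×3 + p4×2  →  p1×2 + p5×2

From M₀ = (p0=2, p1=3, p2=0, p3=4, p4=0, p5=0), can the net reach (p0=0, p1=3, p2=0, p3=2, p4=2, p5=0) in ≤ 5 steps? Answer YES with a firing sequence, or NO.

step 1: fire α:  (p0=2, p1=3, p2=0, p3=4, p4=0, p5=0) → (p0=1, p1=3, p2=0, p3=2, p4=0, p5=0)
step 2: fire δ:  (p0=1, p1=3, p2=0, p3=2, p4=0, p5=0) → (p0=0, p1=3, p2=0, p3=2, p4=2, p5=0)

YES — reachable via ⟨α, δ⟩ (2 firings)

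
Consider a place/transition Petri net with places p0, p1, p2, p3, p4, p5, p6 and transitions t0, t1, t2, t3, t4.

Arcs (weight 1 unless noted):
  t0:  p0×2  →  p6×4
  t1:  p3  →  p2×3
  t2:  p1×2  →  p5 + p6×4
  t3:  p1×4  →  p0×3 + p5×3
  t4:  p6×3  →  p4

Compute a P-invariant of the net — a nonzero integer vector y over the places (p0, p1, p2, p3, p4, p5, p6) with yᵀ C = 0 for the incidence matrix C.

Incidence matrix C (rows=places, cols=transitions):
       t0   t1   t2   t3   t4
   p0  -2    0    0    3    0
   p1   0    0   -2   -4    0
   p2   0    3    0    0    0
   p3   0   -1    0    0    0
   p4   0    0    0    0    1
   p5   0    0    1    3    0
   p6   4    0    4    0   -3

Candidate y = [0, 0, 1, 3, 0, 0, 0]; check y·C column-wise:
  col t0: 0·-2 + 1·0 + 3·0 + 0·4 = 0
  col t1: 1·3 + 3·-1 = 0
  col t2: 0·-2 + 1·0 + 3·0 + 0·1 + 0·4 = 0
  col t3: 0·3 + 0·-4 + 1·0 + 3·0 + 0·3 = 0
  col t4: 1·0 + 3·0 + 0·1 + 0·-3 = 0

y = (p0:0, p1:0, p2:1, p3:3, p4:0, p5:0, p6:0)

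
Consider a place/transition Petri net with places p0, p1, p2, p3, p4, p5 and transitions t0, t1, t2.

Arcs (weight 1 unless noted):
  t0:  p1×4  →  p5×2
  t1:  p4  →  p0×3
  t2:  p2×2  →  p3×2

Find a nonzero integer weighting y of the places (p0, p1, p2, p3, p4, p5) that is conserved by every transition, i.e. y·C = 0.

Incidence matrix C (rows=places, cols=transitions):
       t0   t1   t2
   p0   0    3    0
   p1  -4    0    0
   p2   0    0   -2
   p3   0    0    2
   p4   0   -1    0
   p5   2    0    0

Candidate y = [0, 0, 1, 1, 0, 0]; check y·C column-wise:
  col t0: 0·-4 + 1·0 + 1·0 + 0·2 = 0
  col t1: 0·3 + 1·0 + 1·0 + 0·-1 = 0
  col t2: 1·-2 + 1·2 = 0

y = (p0:0, p1:0, p2:1, p3:1, p4:0, p5:0)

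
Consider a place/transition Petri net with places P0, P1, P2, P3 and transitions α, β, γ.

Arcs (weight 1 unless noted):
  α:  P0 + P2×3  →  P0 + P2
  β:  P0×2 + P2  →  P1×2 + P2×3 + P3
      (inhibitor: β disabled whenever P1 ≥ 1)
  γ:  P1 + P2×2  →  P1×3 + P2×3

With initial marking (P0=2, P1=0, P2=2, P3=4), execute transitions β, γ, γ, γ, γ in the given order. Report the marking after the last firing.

(P0=0, P1=10, P2=8, P3=5)

step 1: fire β:  (P0=2, P1=0, P2=2, P3=4) → (P0=0, P1=2, P2=4, P3=5)
step 2: fire γ:  (P0=0, P1=2, P2=4, P3=5) → (P0=0, P1=4, P2=5, P3=5)
step 3: fire γ:  (P0=0, P1=4, P2=5, P3=5) → (P0=0, P1=6, P2=6, P3=5)
step 4: fire γ:  (P0=0, P1=6, P2=6, P3=5) → (P0=0, P1=8, P2=7, P3=5)
step 5: fire γ:  (P0=0, P1=8, P2=7, P3=5) → (P0=0, P1=10, P2=8, P3=5)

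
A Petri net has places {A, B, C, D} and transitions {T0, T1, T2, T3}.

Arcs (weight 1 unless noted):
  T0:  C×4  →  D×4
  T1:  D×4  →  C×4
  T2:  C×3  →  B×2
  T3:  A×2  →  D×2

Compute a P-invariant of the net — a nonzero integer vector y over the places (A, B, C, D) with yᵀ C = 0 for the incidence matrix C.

Incidence matrix C (rows=places, cols=transitions):
       T0   T1   T2   T3
    A   0    0    0   -2
    B   0    0    2    0
    C  -4    4   -3    0
    D   4   -4    0    2

Candidate y = [2, 3, 2, 2]; check y·C column-wise:
  col T0: 2·0 + 3·0 + 2·-4 + 2·4 = 0
  col T1: 2·0 + 3·0 + 2·4 + 2·-4 = 0
  col T2: 2·0 + 3·2 + 2·-3 + 2·0 = 0
  col T3: 2·-2 + 3·0 + 2·0 + 2·2 = 0

y = (A:2, B:3, C:2, D:2)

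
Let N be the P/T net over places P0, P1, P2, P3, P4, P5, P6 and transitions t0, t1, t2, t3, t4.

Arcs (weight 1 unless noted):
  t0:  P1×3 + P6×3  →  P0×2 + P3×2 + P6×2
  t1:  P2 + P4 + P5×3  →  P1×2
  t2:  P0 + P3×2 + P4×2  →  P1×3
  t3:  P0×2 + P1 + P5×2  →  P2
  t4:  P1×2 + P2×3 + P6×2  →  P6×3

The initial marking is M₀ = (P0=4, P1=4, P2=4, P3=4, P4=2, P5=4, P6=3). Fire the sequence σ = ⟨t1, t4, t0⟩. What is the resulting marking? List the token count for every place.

(P0=6, P1=1, P2=0, P3=6, P4=1, P5=1, P6=3)

step 1: fire t1:  (P0=4, P1=4, P2=4, P3=4, P4=2, P5=4, P6=3) → (P0=4, P1=6, P2=3, P3=4, P4=1, P5=1, P6=3)
step 2: fire t4:  (P0=4, P1=6, P2=3, P3=4, P4=1, P5=1, P6=3) → (P0=4, P1=4, P2=0, P3=4, P4=1, P5=1, P6=4)
step 3: fire t0:  (P0=4, P1=4, P2=0, P3=4, P4=1, P5=1, P6=4) → (P0=6, P1=1, P2=0, P3=6, P4=1, P5=1, P6=3)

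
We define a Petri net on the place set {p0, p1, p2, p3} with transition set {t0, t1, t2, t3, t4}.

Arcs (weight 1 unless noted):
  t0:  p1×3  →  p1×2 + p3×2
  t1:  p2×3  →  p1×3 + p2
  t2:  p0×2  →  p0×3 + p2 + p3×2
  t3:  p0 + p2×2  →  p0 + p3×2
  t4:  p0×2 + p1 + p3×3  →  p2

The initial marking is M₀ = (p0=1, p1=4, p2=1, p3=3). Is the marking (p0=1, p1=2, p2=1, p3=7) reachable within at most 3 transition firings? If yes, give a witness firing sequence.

YES — reachable via ⟨t0, t0⟩ (2 firings)

step 1: fire t0:  (p0=1, p1=4, p2=1, p3=3) → (p0=1, p1=3, p2=1, p3=5)
step 2: fire t0:  (p0=1, p1=3, p2=1, p3=5) → (p0=1, p1=2, p2=1, p3=7)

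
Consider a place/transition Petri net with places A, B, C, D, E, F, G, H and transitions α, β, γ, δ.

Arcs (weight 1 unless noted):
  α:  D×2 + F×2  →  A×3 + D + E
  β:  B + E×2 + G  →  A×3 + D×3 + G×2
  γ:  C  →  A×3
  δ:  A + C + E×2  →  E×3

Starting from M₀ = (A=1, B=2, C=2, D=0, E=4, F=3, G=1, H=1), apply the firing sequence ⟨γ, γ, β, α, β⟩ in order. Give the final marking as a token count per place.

(A=16, B=0, C=0, D=5, E=1, F=1, G=3, H=1)

step 1: fire γ:  (A=1, B=2, C=2, D=0, E=4, F=3, G=1, H=1) → (A=4, B=2, C=1, D=0, E=4, F=3, G=1, H=1)
step 2: fire γ:  (A=4, B=2, C=1, D=0, E=4, F=3, G=1, H=1) → (A=7, B=2, C=0, D=0, E=4, F=3, G=1, H=1)
step 3: fire β:  (A=7, B=2, C=0, D=0, E=4, F=3, G=1, H=1) → (A=10, B=1, C=0, D=3, E=2, F=3, G=2, H=1)
step 4: fire α:  (A=10, B=1, C=0, D=3, E=2, F=3, G=2, H=1) → (A=13, B=1, C=0, D=2, E=3, F=1, G=2, H=1)
step 5: fire β:  (A=13, B=1, C=0, D=2, E=3, F=1, G=2, H=1) → (A=16, B=0, C=0, D=5, E=1, F=1, G=3, H=1)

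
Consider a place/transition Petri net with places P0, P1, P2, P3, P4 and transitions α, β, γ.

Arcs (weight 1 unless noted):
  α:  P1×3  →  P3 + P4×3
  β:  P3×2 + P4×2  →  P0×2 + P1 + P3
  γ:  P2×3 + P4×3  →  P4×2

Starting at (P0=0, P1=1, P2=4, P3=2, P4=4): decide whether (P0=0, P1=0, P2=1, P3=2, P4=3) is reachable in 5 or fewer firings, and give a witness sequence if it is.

NO — not reachable within 5 firings

depth 0: 1 marking
depth 1: 3 markings reached so far
depth 2: 4 markings reached so far
depth 3: 4 markings reached so far
(frontier empty at depth 3; search complete)
target is not among the 4 markings reachable within 5 steps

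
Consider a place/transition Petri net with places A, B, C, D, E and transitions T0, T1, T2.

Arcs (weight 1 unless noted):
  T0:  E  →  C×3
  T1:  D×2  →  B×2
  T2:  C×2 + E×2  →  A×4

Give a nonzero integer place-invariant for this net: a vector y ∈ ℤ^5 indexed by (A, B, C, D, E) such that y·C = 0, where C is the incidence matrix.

Incidence matrix C (rows=places, cols=transitions):
       T0   T1   T2
    A   0    0    4
    B   0    2    0
    C   3    0   -2
    D   0   -2    0
    E  -1    0   -2

Candidate y = [0, 1, 0, 1, 0]; check y·C column-wise:
  col T0: 1·0 + 0·3 + 1·0 + 0·-1 = 0
  col T1: 1·2 + 1·-2 = 0
  col T2: 0·4 + 1·0 + 0·-2 + 1·0 + 0·-2 = 0

y = (A:0, B:1, C:0, D:1, E:0)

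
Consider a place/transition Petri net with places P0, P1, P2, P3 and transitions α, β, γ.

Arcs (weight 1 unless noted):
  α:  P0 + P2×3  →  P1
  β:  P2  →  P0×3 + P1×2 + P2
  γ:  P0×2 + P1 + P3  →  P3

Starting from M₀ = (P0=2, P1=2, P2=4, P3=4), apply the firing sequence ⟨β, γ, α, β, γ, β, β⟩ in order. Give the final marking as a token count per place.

step 1: fire β:  (P0=2, P1=2, P2=4, P3=4) → (P0=5, P1=4, P2=4, P3=4)
step 2: fire γ:  (P0=5, P1=4, P2=4, P3=4) → (P0=3, P1=3, P2=4, P3=4)
step 3: fire α:  (P0=3, P1=3, P2=4, P3=4) → (P0=2, P1=4, P2=1, P3=4)
step 4: fire β:  (P0=2, P1=4, P2=1, P3=4) → (P0=5, P1=6, P2=1, P3=4)
step 5: fire γ:  (P0=5, P1=6, P2=1, P3=4) → (P0=3, P1=5, P2=1, P3=4)
step 6: fire β:  (P0=3, P1=5, P2=1, P3=4) → (P0=6, P1=7, P2=1, P3=4)
step 7: fire β:  (P0=6, P1=7, P2=1, P3=4) → (P0=9, P1=9, P2=1, P3=4)

(P0=9, P1=9, P2=1, P3=4)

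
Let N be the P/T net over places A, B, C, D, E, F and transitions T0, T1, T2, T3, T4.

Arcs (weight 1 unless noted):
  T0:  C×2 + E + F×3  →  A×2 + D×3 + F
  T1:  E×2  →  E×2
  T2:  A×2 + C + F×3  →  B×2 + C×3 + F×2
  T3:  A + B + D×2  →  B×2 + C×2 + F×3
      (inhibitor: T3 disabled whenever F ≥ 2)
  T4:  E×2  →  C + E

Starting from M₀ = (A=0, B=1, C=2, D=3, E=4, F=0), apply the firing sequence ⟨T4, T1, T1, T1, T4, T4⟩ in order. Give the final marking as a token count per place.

(A=0, B=1, C=5, D=3, E=1, F=0)

step 1: fire T4:  (A=0, B=1, C=2, D=3, E=4, F=0) → (A=0, B=1, C=3, D=3, E=3, F=0)
step 2: fire T1:  (A=0, B=1, C=3, D=3, E=3, F=0) → (A=0, B=1, C=3, D=3, E=3, F=0)
step 3: fire T1:  (A=0, B=1, C=3, D=3, E=3, F=0) → (A=0, B=1, C=3, D=3, E=3, F=0)
step 4: fire T1:  (A=0, B=1, C=3, D=3, E=3, F=0) → (A=0, B=1, C=3, D=3, E=3, F=0)
step 5: fire T4:  (A=0, B=1, C=3, D=3, E=3, F=0) → (A=0, B=1, C=4, D=3, E=2, F=0)
step 6: fire T4:  (A=0, B=1, C=4, D=3, E=2, F=0) → (A=0, B=1, C=5, D=3, E=1, F=0)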